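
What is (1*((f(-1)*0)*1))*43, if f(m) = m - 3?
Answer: 0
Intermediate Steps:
f(m) = -3 + m
(1*((f(-1)*0)*1))*43 = (1*(((-3 - 1)*0)*1))*43 = (1*(-4*0*1))*43 = (1*(0*1))*43 = (1*0)*43 = 0*43 = 0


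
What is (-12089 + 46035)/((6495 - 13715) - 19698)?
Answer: -16973/13459 ≈ -1.2611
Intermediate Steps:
(-12089 + 46035)/((6495 - 13715) - 19698) = 33946/(-7220 - 19698) = 33946/(-26918) = 33946*(-1/26918) = -16973/13459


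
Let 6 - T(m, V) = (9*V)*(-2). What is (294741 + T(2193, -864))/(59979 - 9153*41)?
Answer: -13295/15014 ≈ -0.88551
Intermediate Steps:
T(m, V) = 6 + 18*V (T(m, V) = 6 - 9*V*(-2) = 6 - (-18)*V = 6 + 18*V)
(294741 + T(2193, -864))/(59979 - 9153*41) = (294741 + (6 + 18*(-864)))/(59979 - 9153*41) = (294741 + (6 - 15552))/(59979 - 375273) = (294741 - 15546)/(-315294) = 279195*(-1/315294) = -13295/15014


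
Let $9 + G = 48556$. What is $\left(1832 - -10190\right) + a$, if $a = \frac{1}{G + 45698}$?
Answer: $\frac{1133013391}{94245} \approx 12022.0$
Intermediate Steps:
$G = 48547$ ($G = -9 + 48556 = 48547$)
$a = \frac{1}{94245}$ ($a = \frac{1}{48547 + 45698} = \frac{1}{94245} \approx 1.0611 \cdot 10^{-5}$)
$\left(1832 - -10190\right) + a = \left(1832 - -10190\right) + \frac{1}{94245} = \left(1832 + 10190\right) + \frac{1}{94245} = 12022 + \frac{1}{94245} = \frac{1133013391}{94245}$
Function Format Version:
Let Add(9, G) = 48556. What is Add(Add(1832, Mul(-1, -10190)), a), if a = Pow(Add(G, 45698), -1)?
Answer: Rational(1133013391, 94245) ≈ 12022.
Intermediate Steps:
G = 48547 (G = Add(-9, 48556) = 48547)
a = Rational(1, 94245) (a = Pow(Add(48547, 45698), -1) = Pow(94245, -1) = Rational(1, 94245) ≈ 1.0611e-5)
Add(Add(1832, Mul(-1, -10190)), a) = Add(Add(1832, Mul(-1, -10190)), Rational(1, 94245)) = Add(Add(1832, 10190), Rational(1, 94245)) = Add(12022, Rational(1, 94245)) = Rational(1133013391, 94245)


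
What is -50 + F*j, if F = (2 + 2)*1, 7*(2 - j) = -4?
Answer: -278/7 ≈ -39.714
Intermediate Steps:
j = 18/7 (j = 2 - ⅐*(-4) = 2 + 4/7 = 18/7 ≈ 2.5714)
F = 4 (F = 4*1 = 4)
-50 + F*j = -50 + 4*(18/7) = -50 + 72/7 = -278/7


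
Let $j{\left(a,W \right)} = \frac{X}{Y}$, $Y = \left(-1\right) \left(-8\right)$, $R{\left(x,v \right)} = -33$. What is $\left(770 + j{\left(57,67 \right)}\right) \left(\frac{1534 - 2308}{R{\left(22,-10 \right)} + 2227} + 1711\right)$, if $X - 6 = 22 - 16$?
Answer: $\frac{1447781470}{1097} \approx 1.3198 \cdot 10^{6}$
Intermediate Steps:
$X = 12$ ($X = 6 + \left(22 - 16\right) = 6 + 6 = 12$)
$Y = 8$
$j{\left(a,W \right)} = \frac{3}{2}$ ($j{\left(a,W \right)} = \frac{12}{8} = 12 \cdot \frac{1}{8} = \frac{3}{2}$)
$\left(770 + j{\left(57,67 \right)}\right) \left(\frac{1534 - 2308}{R{\left(22,-10 \right)} + 2227} + 1711\right) = \left(770 + \frac{3}{2}\right) \left(\frac{1534 - 2308}{-33 + 2227} + 1711\right) = \frac{1543 \left(- \frac{774}{2194} + 1711\right)}{2} = \frac{1543 \left(\left(-774\right) \frac{1}{2194} + 1711\right)}{2} = \frac{1543 \left(- \frac{387}{1097} + 1711\right)}{2} = \frac{1543}{2} \cdot \frac{1876580}{1097} = \frac{1447781470}{1097}$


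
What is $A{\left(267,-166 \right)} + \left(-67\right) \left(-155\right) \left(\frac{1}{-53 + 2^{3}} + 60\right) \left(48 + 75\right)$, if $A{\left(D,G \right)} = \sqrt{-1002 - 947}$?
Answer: $\frac{229838743}{3} + i \sqrt{1949} \approx 7.6613 \cdot 10^{7} + 44.147 i$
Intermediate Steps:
$A{\left(D,G \right)} = i \sqrt{1949}$ ($A{\left(D,G \right)} = \sqrt{-1949} = i \sqrt{1949}$)
$A{\left(267,-166 \right)} + \left(-67\right) \left(-155\right) \left(\frac{1}{-53 + 2^{3}} + 60\right) \left(48 + 75\right) = i \sqrt{1949} + \left(-67\right) \left(-155\right) \left(\frac{1}{-53 + 2^{3}} + 60\right) \left(48 + 75\right) = i \sqrt{1949} + 10385 \left(\frac{1}{-53 + 8} + 60\right) 123 = i \sqrt{1949} + 10385 \left(\frac{1}{-45} + 60\right) 123 = i \sqrt{1949} + 10385 \left(- \frac{1}{45} + 60\right) 123 = i \sqrt{1949} + 10385 \cdot \frac{2699}{45} \cdot 123 = i \sqrt{1949} + 10385 \cdot \frac{110659}{15} = i \sqrt{1949} + \frac{229838743}{3} = \frac{229838743}{3} + i \sqrt{1949}$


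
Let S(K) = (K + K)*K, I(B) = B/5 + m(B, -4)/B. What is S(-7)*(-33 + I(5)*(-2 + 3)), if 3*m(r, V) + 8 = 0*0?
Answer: -47824/15 ≈ -3188.3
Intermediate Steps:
m(r, V) = -8/3 (m(r, V) = -8/3 + (0*0)/3 = -8/3 + (⅓)*0 = -8/3 + 0 = -8/3)
I(B) = -8/(3*B) + B/5 (I(B) = B/5 - 8/(3*B) = -8/(3*B) + B/5)
S(K) = 2*K² (S(K) = (2*K)*K = 2*K²)
S(-7)*(-33 + I(5)*(-2 + 3)) = (2*(-7)²)*(-33 + (-8/3/5 + (⅕)*5)*(-2 + 3)) = (2*49)*(-33 + (-8/3*⅕ + 1)*1) = 98*(-33 + (-8/15 + 1)*1) = 98*(-33 + (7/15)*1) = 98*(-33 + 7/15) = 98*(-488/15) = -47824/15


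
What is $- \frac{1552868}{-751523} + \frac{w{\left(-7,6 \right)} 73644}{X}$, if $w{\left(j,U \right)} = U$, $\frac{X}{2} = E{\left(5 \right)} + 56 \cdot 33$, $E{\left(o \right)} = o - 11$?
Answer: $\frac{28149310382}{230717561} \approx 122.01$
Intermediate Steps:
$E{\left(o \right)} = -11 + o$
$X = 3684$ ($X = 2 \left(\left(-11 + 5\right) + 56 \cdot 33\right) = 2 \left(-6 + 1848\right) = 2 \cdot 1842 = 3684$)
$- \frac{1552868}{-751523} + \frac{w{\left(-7,6 \right)} 73644}{X} = - \frac{1552868}{-751523} + \frac{6 \cdot 73644}{3684} = \left(-1552868\right) \left(- \frac{1}{751523}\right) + 441864 \cdot \frac{1}{3684} = \frac{1552868}{751523} + \frac{36822}{307} = \frac{28149310382}{230717561}$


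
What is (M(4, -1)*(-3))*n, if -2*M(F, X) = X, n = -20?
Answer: 30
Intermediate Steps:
M(F, X) = -X/2
(M(4, -1)*(-3))*n = (-½*(-1)*(-3))*(-20) = ((½)*(-3))*(-20) = -3/2*(-20) = 30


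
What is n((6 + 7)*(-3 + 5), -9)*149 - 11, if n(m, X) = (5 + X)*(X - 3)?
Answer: 7141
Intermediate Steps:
n(m, X) = (-3 + X)*(5 + X) (n(m, X) = (5 + X)*(-3 + X) = (-3 + X)*(5 + X))
n((6 + 7)*(-3 + 5), -9)*149 - 11 = (-15 + (-9)² + 2*(-9))*149 - 11 = (-15 + 81 - 18)*149 - 11 = 48*149 - 11 = 7152 - 11 = 7141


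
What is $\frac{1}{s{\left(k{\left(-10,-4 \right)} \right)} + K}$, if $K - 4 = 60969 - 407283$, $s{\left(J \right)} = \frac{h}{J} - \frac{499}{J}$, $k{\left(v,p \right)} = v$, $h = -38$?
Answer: $- \frac{10}{3462563} \approx -2.888 \cdot 10^{-6}$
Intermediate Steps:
$s{\left(J \right)} = - \frac{537}{J}$ ($s{\left(J \right)} = - \frac{38}{J} - \frac{499}{J} = - \frac{537}{J}$)
$K = -346310$ ($K = 4 + \left(60969 - 407283\right) = 4 - 346314 = -346310$)
$\frac{1}{s{\left(k{\left(-10,-4 \right)} \right)} + K} = \frac{1}{- \frac{537}{-10} - 346310} = \frac{1}{\left(-537\right) \left(- \frac{1}{10}\right) - 346310} = \frac{1}{\frac{537}{10} - 346310} = \frac{1}{- \frac{3462563}{10}} = - \frac{10}{3462563}$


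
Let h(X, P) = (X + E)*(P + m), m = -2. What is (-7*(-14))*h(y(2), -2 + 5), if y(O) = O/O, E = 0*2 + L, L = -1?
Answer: 0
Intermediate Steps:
E = -1 (E = 0*2 - 1 = 0 - 1 = -1)
y(O) = 1
h(X, P) = (-1 + X)*(-2 + P) (h(X, P) = (X - 1)*(P - 2) = (-1 + X)*(-2 + P))
(-7*(-14))*h(y(2), -2 + 5) = (-7*(-14))*(2 - (-2 + 5) - 2*1 + (-2 + 5)*1) = 98*(2 - 1*3 - 2 + 3*1) = 98*(2 - 3 - 2 + 3) = 98*0 = 0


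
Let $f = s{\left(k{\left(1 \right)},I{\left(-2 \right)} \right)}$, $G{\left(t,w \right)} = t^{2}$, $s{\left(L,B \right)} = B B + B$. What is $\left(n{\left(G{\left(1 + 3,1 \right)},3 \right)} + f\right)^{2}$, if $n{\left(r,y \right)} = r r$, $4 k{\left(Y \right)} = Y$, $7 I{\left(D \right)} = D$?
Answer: $\frac{157101156}{2401} \approx 65432.0$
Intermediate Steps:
$I{\left(D \right)} = \frac{D}{7}$
$k{\left(Y \right)} = \frac{Y}{4}$
$s{\left(L,B \right)} = B + B^{2}$ ($s{\left(L,B \right)} = B^{2} + B = B + B^{2}$)
$n{\left(r,y \right)} = r^{2}$
$f = - \frac{10}{49}$ ($f = \frac{1}{7} \left(-2\right) \left(1 + \frac{1}{7} \left(-2\right)\right) = - \frac{2 \left(1 - \frac{2}{7}\right)}{7} = \left(- \frac{2}{7}\right) \frac{5}{7} = - \frac{10}{49} \approx -0.20408$)
$\left(n{\left(G{\left(1 + 3,1 \right)},3 \right)} + f\right)^{2} = \left(\left(\left(1 + 3\right)^{2}\right)^{2} - \frac{10}{49}\right)^{2} = \left(\left(4^{2}\right)^{2} - \frac{10}{49}\right)^{2} = \left(16^{2} - \frac{10}{49}\right)^{2} = \left(256 - \frac{10}{49}\right)^{2} = \left(\frac{12534}{49}\right)^{2} = \frac{157101156}{2401}$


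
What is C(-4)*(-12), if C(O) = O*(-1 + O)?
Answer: -240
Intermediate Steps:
C(-4)*(-12) = -4*(-1 - 4)*(-12) = -4*(-5)*(-12) = 20*(-12) = -240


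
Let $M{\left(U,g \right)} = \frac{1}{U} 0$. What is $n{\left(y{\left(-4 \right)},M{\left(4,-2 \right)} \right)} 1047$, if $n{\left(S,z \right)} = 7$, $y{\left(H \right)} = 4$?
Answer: $7329$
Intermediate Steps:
$M{\left(U,g \right)} = 0$
$n{\left(y{\left(-4 \right)},M{\left(4,-2 \right)} \right)} 1047 = 7 \cdot 1047 = 7329$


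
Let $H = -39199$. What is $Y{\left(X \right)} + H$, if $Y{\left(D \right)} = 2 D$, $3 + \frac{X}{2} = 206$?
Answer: $-38387$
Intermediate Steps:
$X = 406$ ($X = -6 + 2 \cdot 206 = -6 + 412 = 406$)
$Y{\left(X \right)} + H = 2 \cdot 406 - 39199 = 812 - 39199 = -38387$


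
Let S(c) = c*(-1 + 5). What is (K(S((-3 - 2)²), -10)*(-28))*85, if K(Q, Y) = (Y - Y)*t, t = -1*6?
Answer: 0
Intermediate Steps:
t = -6
S(c) = 4*c (S(c) = c*4 = 4*c)
K(Q, Y) = 0 (K(Q, Y) = (Y - Y)*(-6) = 0*(-6) = 0)
(K(S((-3 - 2)²), -10)*(-28))*85 = (0*(-28))*85 = 0*85 = 0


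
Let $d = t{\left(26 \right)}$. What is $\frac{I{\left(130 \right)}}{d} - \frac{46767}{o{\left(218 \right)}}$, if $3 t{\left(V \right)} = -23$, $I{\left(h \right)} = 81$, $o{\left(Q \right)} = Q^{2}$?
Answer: $- \frac{12623973}{1093052} \approx -11.549$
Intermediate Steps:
$t{\left(V \right)} = - \frac{23}{3}$ ($t{\left(V \right)} = \frac{1}{3} \left(-23\right) = - \frac{23}{3}$)
$d = - \frac{23}{3} \approx -7.6667$
$\frac{I{\left(130 \right)}}{d} - \frac{46767}{o{\left(218 \right)}} = \frac{81}{- \frac{23}{3}} - \frac{46767}{218^{2}} = 81 \left(- \frac{3}{23}\right) - \frac{46767}{47524} = - \frac{243}{23} - \frac{46767}{47524} = - \frac{12623973}{1093052}$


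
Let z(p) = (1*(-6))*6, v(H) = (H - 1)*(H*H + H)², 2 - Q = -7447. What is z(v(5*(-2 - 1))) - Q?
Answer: -7485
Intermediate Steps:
Q = 7449 (Q = 2 - 1*(-7447) = 2 + 7447 = 7449)
v(H) = (H + H²)²*(-1 + H) (v(H) = (-1 + H)*(H² + H)² = (-1 + H)*(H + H²)² = (H + H²)²*(-1 + H))
z(p) = -36 (z(p) = -6*6 = -36)
z(v(5*(-2 - 1))) - Q = -36 - 1*7449 = -36 - 7449 = -7485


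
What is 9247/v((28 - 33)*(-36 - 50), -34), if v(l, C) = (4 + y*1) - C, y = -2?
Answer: 9247/36 ≈ 256.86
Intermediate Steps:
v(l, C) = 2 - C (v(l, C) = (4 - 2*1) - C = (4 - 2) - C = 2 - C)
9247/v((28 - 33)*(-36 - 50), -34) = 9247/(2 - 1*(-34)) = 9247/(2 + 34) = 9247/36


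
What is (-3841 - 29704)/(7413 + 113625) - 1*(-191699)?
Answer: 23202830017/121038 ≈ 1.9170e+5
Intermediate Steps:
(-3841 - 29704)/(7413 + 113625) - 1*(-191699) = -33545/121038 + 191699 = 23202830017/121038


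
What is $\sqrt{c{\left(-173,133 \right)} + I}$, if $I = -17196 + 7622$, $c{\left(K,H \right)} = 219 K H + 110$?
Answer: $i \sqrt{5048435} \approx 2246.9 i$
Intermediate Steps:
$c{\left(K,H \right)} = 110 + 219 H K$ ($c{\left(K,H \right)} = 219 H K + 110 = 110 + 219 H K$)
$I = -9574$
$\sqrt{c{\left(-173,133 \right)} + I} = \sqrt{\left(110 + 219 \cdot 133 \left(-173\right)\right) - 9574} = \sqrt{\left(110 - 5038971\right) - 9574} = \sqrt{-5038861 - 9574} = \sqrt{-5048435} = i \sqrt{5048435}$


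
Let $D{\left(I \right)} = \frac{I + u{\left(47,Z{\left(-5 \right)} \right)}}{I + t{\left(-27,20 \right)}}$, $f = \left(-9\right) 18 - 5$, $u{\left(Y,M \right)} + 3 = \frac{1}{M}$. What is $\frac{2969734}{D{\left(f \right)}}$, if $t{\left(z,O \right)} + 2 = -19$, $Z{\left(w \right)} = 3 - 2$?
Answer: $\frac{558309992}{169} \approx 3.3036 \cdot 10^{6}$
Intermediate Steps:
$Z{\left(w \right)} = 1$ ($Z{\left(w \right)} = 3 - 2 = 1$)
$t{\left(z,O \right)} = -21$ ($t{\left(z,O \right)} = -2 - 19 = -21$)
$u{\left(Y,M \right)} = -3 + \frac{1}{M}$
$f = -167$ ($f = -162 - 5 = -167$)
$D{\left(I \right)} = \frac{-2 + I}{-21 + I}$ ($D{\left(I \right)} = \frac{I - \left(3 - 1^{-1}\right)}{I - 21} = \frac{I + \left(-3 + 1\right)}{-21 + I} = \frac{I - 2}{-21 + I} = \frac{-2 + I}{-21 + I}$)
$\frac{2969734}{D{\left(f \right)}} = \frac{2969734}{\frac{1}{-21 - 167} \left(-2 - 167\right)} = \frac{2969734}{\frac{1}{-188} \left(-169\right)} = \frac{2969734}{\left(- \frac{1}{188}\right) \left(-169\right)} = \frac{2969734}{\frac{169}{188}} = 2969734 \cdot \frac{188}{169} = \frac{558309992}{169}$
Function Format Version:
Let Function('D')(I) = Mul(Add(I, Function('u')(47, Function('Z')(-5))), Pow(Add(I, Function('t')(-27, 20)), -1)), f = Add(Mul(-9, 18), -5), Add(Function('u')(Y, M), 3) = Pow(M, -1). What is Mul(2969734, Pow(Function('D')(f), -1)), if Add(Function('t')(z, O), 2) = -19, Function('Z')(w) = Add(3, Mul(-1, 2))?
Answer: Rational(558309992, 169) ≈ 3.3036e+6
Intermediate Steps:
Function('Z')(w) = 1 (Function('Z')(w) = Add(3, -2) = 1)
Function('t')(z, O) = -21 (Function('t')(z, O) = Add(-2, -19) = -21)
Function('u')(Y, M) = Add(-3, Pow(M, -1))
f = -167 (f = Add(-162, -5) = -167)
Function('D')(I) = Mul(Pow(Add(-21, I), -1), Add(-2, I)) (Function('D')(I) = Mul(Add(I, Add(-3, Pow(1, -1))), Pow(Add(I, -21), -1)) = Mul(Add(I, Add(-3, 1)), Pow(Add(-21, I), -1)) = Mul(Add(I, -2), Pow(Add(-21, I), -1)) = Mul(Add(-2, I), Pow(Add(-21, I), -1)) = Mul(Pow(Add(-21, I), -1), Add(-2, I)))
Mul(2969734, Pow(Function('D')(f), -1)) = Mul(2969734, Pow(Mul(Pow(Add(-21, -167), -1), Add(-2, -167)), -1)) = Mul(2969734, Pow(Mul(Pow(-188, -1), -169), -1)) = Mul(2969734, Pow(Mul(Rational(-1, 188), -169), -1)) = Mul(2969734, Pow(Rational(169, 188), -1)) = Mul(2969734, Rational(188, 169)) = Rational(558309992, 169)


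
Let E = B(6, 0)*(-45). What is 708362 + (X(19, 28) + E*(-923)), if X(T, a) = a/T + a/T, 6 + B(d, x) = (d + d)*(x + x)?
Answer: 8723944/19 ≈ 4.5916e+5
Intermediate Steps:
B(d, x) = -6 + 4*d*x (B(d, x) = -6 + (d + d)*(x + x) = -6 + (2*d)*(2*x) = -6 + 4*d*x)
X(T, a) = 2*a/T
E = 270 (E = (-6 + 4*6*0)*(-45) = (-6 + 0)*(-45) = -6*(-45) = 270)
708362 + (X(19, 28) + E*(-923)) = 708362 + (2*28/19 + 270*(-923)) = 708362 + (2*28*(1/19) - 249210) = 708362 + (56/19 - 249210) = 708362 - 4734934/19 = 8723944/19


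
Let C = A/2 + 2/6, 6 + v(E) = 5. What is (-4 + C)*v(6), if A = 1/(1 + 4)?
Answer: 107/30 ≈ 3.5667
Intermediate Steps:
A = ⅕ (A = 1/5 = ⅕ ≈ 0.20000)
v(E) = -1 (v(E) = -6 + 5 = -1)
C = 13/30 (C = (⅕)/2 + 2/6 = (⅕)*(½) + 2*(⅙) = ⅒ + ⅓ = 13/30 ≈ 0.43333)
(-4 + C)*v(6) = (-4 + 13/30)*(-1) = -107/30*(-1) = 107/30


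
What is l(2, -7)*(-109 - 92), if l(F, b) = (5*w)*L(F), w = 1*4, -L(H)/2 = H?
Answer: 16080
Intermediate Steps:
L(H) = -2*H
w = 4
l(F, b) = -40*F (l(F, b) = (5*4)*(-2*F) = 20*(-2*F) = -40*F)
l(2, -7)*(-109 - 92) = (-40*2)*(-109 - 92) = -80*(-201) = 16080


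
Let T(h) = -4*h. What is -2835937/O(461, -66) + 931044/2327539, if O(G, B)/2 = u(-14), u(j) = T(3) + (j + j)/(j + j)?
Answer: 6600774452011/51205858 ≈ 1.2891e+5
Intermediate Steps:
u(j) = -11 (u(j) = -4*3 + (j + j)/(j + j) = -12 + (2*j)/((2*j)) = -12 + (2*j)*(1/(2*j)) = -12 + 1 = -11)
O(G, B) = -22 (O(G, B) = 2*(-11) = -22)
-2835937/O(461, -66) + 931044/2327539 = -2835937/(-22) + 931044/2327539 = -2835937*(-1/22) + 931044*(1/2327539) = 2835937/22 + 931044/2327539 = 6600774452011/51205858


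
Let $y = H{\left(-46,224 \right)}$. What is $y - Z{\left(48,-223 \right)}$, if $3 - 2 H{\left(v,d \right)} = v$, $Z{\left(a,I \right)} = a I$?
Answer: $\frac{21457}{2} \approx 10729.0$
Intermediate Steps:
$Z{\left(a,I \right)} = I a$
$H{\left(v,d \right)} = \frac{3}{2} - \frac{v}{2}$
$y = \frac{49}{2}$ ($y = \frac{3}{2} - -23 = \frac{3}{2} + 23 = \frac{49}{2} \approx 24.5$)
$y - Z{\left(48,-223 \right)} = \frac{49}{2} - \left(-223\right) 48 = \frac{49}{2} - -10704 = \frac{49}{2} + 10704 = \frac{21457}{2}$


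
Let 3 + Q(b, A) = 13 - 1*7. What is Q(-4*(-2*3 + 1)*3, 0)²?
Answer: 9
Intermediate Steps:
Q(b, A) = 3 (Q(b, A) = -3 + (13 - 1*7) = -3 + (13 - 7) = -3 + 6 = 3)
Q(-4*(-2*3 + 1)*3, 0)² = 3² = 9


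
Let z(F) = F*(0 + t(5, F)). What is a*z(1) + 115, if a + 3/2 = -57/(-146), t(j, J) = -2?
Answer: 8557/73 ≈ 117.22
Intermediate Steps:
z(F) = -2*F (z(F) = F*(0 - 2) = F*(-2) = -2*F)
a = -81/73 (a = -3/2 - 57/(-146) = -3/2 - 57*(-1/146) = -3/2 + 57/146 = -81/73 ≈ -1.1096)
a*z(1) + 115 = -(-162)/73 + 115 = -81/73*(-2) + 115 = 162/73 + 115 = 8557/73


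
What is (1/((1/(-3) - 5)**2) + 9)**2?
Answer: 5349969/65536 ≈ 81.634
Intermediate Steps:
(1/((1/(-3) - 5)**2) + 9)**2 = (1/((-1/3 - 5)**2) + 9)**2 = (1/((-16/3)**2) + 9)**2 = (1/(256/9) + 9)**2 = (9/256 + 9)**2 = (2313/256)**2 = 5349969/65536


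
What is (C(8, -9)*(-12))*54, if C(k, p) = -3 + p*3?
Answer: 19440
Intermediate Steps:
C(k, p) = -3 + 3*p
(C(8, -9)*(-12))*54 = ((-3 + 3*(-9))*(-12))*54 = ((-3 - 27)*(-12))*54 = -30*(-12)*54 = 360*54 = 19440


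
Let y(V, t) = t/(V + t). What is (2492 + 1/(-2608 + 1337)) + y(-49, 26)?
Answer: 72815567/29233 ≈ 2490.9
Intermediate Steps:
(2492 + 1/(-2608 + 1337)) + y(-49, 26) = (2492 + 1/(-2608 + 1337)) + 26/(-49 + 26) = (2492 + 1/(-1271)) + 26/(-23) = (2492 - 1/1271) + 26*(-1/23) = 3167331/1271 - 26/23 = 72815567/29233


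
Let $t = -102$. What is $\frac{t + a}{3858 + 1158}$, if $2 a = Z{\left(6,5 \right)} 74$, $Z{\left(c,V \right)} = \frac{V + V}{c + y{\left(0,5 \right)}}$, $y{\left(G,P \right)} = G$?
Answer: $- \frac{11}{1368} \approx -0.0080409$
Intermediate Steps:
$Z{\left(c,V \right)} = \frac{2 V}{c}$ ($Z{\left(c,V \right)} = \frac{V + V}{c + 0} = \frac{2 V}{c}$)
$a = \frac{185}{3}$ ($a = \frac{2 \cdot 5 \cdot \frac{1}{6} \cdot 74}{2} = \frac{\frac{5}{3} \cdot 74}{2} = \frac{1}{2} \cdot \frac{370}{3} = \frac{185}{3} \approx 61.667$)
$\frac{t + a}{3858 + 1158} = \frac{-102 + \frac{185}{3}}{3858 + 1158} = - \frac{121}{3 \cdot 5016} = \left(- \frac{121}{3}\right) \frac{1}{5016} = - \frac{11}{1368}$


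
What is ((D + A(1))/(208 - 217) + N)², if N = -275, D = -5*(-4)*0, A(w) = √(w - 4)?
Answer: (2475 + I*√3)²/81 ≈ 75625.0 + 105.85*I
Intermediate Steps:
A(w) = √(-4 + w)
D = 0 (D = 20*0 = 0)
((D + A(1))/(208 - 217) + N)² = ((0 + √(-4 + 1))/(208 - 217) - 275)² = ((0 + √(-3))/(-9) - 275)² = ((0 + I*√3)*(-⅑) - 275)² = ((I*√3)*(-⅑) - 275)² = (-I*√3/9 - 275)² = (-275 - I*√3/9)²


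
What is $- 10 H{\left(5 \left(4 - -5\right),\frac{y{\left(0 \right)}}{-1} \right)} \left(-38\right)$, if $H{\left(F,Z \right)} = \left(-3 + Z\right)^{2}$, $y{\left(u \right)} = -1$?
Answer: $1520$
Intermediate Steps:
$- 10 H{\left(5 \left(4 - -5\right),\frac{y{\left(0 \right)}}{-1} \right)} \left(-38\right) = - 10 \left(-3 - \frac{1}{-1}\right)^{2} \left(-38\right) = - 10 \left(-3 - -1\right)^{2} \left(-38\right) = - 10 \left(-3 + 1\right)^{2} \left(-38\right) = - 10 \left(-2\right)^{2} \left(-38\right) = \left(-10\right) 4 \left(-38\right) = \left(-40\right) \left(-38\right) = 1520$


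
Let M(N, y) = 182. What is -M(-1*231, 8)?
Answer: -182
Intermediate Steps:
-M(-1*231, 8) = -1*182 = -182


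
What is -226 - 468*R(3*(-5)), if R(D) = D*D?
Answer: -105526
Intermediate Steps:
R(D) = D**2
-226 - 468*R(3*(-5)) = -226 - 468*(3*(-5))**2 = -226 - 468*(-15)**2 = -226 - 468*225 = -226 - 105300 = -105526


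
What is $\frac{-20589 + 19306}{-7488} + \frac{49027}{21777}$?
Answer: $\frac{131684689}{54355392} \approx 2.4227$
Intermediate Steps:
$\frac{-20589 + 19306}{-7488} + \frac{49027}{21777} = \left(-1283\right) \left(- \frac{1}{7488}\right) + 49027 \cdot \frac{1}{21777} = \frac{1283}{7488} + \frac{49027}{21777} = \frac{131684689}{54355392}$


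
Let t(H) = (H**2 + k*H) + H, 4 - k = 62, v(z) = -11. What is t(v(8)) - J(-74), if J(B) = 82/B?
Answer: 27717/37 ≈ 749.11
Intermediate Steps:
k = -58 (k = 4 - 1*62 = 4 - 62 = -58)
t(H) = H**2 - 57*H (t(H) = (H**2 - 58*H) + H = H**2 - 57*H)
t(v(8)) - J(-74) = -11*(-57 - 11) - 82/(-74) = -11*(-68) - 82*(-1)/74 = 748 - 1*(-41/37) = 748 + 41/37 = 27717/37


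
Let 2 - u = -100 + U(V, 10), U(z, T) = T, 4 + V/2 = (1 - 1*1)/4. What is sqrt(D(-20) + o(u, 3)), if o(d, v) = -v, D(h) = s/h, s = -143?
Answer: sqrt(415)/10 ≈ 2.0372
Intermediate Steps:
V = -8 (V = -8 + 2*((1 - 1*1)/4) = -8 + 2*((1 - 1)*(1/4)) = -8 + 2*(0*(1/4)) = -8 + 2*0 = -8 + 0 = -8)
D(h) = -143/h
u = 92 (u = 2 - (-100 + 10) = 2 - 1*(-90) = 2 + 90 = 92)
sqrt(D(-20) + o(u, 3)) = sqrt(-143/(-20) - 1*3) = sqrt(-143*(-1/20) - 3) = sqrt(143/20 - 3) = sqrt(83/20) = sqrt(415)/10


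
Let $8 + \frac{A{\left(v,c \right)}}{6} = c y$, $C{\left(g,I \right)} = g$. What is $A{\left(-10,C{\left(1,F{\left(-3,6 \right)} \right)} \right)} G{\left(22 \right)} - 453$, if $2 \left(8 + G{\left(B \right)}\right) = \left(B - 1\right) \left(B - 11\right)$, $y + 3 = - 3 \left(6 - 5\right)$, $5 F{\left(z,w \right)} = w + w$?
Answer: $-9483$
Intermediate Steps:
$F{\left(z,w \right)} = \frac{2 w}{5}$ ($F{\left(z,w \right)} = \frac{w + w}{5} = \frac{2 w}{5}$)
$y = -6$ ($y = -3 - 3 \left(6 - 5\right) = -3 - 3 = -6$)
$A{\left(v,c \right)} = -48 - 36 c$ ($A{\left(v,c \right)} = -48 + 6 c \left(-6\right) = -48 + 6 \left(- 6 c\right) = -48 - 36 c$)
$G{\left(B \right)} = -8 + \frac{\left(-1 + B\right) \left(-11 + B\right)}{2}$ ($G{\left(B \right)} = -8 + \frac{\left(B - 1\right) \left(B - 11\right)}{2} = -8 + \frac{\left(-1 + B\right) \left(-11 + B\right)}{2}$)
$A{\left(-10,C{\left(1,F{\left(-3,6 \right)} \right)} \right)} G{\left(22 \right)} - 453 = \left(-48 - 36\right) \left(- \frac{5}{2} + \frac{22^{2}}{2} - 132\right) - 453 = \left(-48 - 36\right) \left(- \frac{5}{2} + \frac{1}{2} \cdot 484 - 132\right) - 453 = - 84 \left(- \frac{5}{2} + 242 - 132\right) - 453 = \left(-84\right) \frac{215}{2} - 453 = -9030 - 453 = -9483$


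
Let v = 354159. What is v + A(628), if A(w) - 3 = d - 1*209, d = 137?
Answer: 354090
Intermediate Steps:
A(w) = -69 (A(w) = 3 + (137 - 1*209) = 3 + (137 - 209) = 3 - 72 = -69)
v + A(628) = 354159 - 69 = 354090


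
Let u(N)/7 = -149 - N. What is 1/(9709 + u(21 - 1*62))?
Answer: 1/8953 ≈ 0.00011169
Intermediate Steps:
u(N) = -1043 - 7*N (u(N) = 7*(-149 - N) = -1043 - 7*N)
1/(9709 + u(21 - 1*62)) = 1/(9709 + (-1043 - 7*(21 - 1*62))) = 1/(9709 + (-1043 - 7*(21 - 62))) = 1/(9709 + (-1043 - 7*(-41))) = 1/(9709 + (-1043 + 287)) = 1/(9709 - 756) = 1/8953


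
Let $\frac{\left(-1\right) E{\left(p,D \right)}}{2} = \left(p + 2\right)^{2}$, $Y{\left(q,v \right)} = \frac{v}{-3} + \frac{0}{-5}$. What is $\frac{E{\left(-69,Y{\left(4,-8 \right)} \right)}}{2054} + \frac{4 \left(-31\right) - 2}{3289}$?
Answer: $- \frac{1145671}{259831} \approx -4.4093$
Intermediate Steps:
$Y{\left(q,v \right)} = - \frac{v}{3}$ ($Y{\left(q,v \right)} = v \left(- \frac{1}{3}\right) + 0 \left(- \frac{1}{5}\right) = - \frac{v}{3} + 0 = - \frac{v}{3}$)
$E{\left(p,D \right)} = - 2 \left(2 + p\right)^{2}$ ($E{\left(p,D \right)} = - 2 \left(p + 2\right)^{2} = - 2 \left(2 + p\right)^{2}$)
$\frac{E{\left(-69,Y{\left(4,-8 \right)} \right)}}{2054} + \frac{4 \left(-31\right) - 2}{3289} = \frac{\left(-2\right) \left(2 - 69\right)^{2}}{2054} + \frac{4 \left(-31\right) - 2}{3289} = - 2 \left(-67\right)^{2} \cdot \frac{1}{2054} + \left(-124 - 2\right) \frac{1}{3289} = \left(-2\right) 4489 \cdot \frac{1}{2054} - \frac{126}{3289} = \left(-8978\right) \frac{1}{2054} - \frac{126}{3289} = - \frac{4489}{1027} - \frac{126}{3289} = - \frac{1145671}{259831}$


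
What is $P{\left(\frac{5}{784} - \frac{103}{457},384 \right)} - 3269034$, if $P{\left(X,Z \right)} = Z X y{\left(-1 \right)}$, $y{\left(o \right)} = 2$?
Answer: $- \frac{73207244778}{22393} \approx -3.2692 \cdot 10^{6}$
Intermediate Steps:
$P{\left(X,Z \right)} = 2 X Z$ ($P{\left(X,Z \right)} = Z X 2 = X Z 2 = 2 X Z$)
$P{\left(\frac{5}{784} - \frac{103}{457},384 \right)} - 3269034 = 2 \left(\frac{5}{784} - \frac{103}{457}\right) 384 - 3269034 = 2 \left(- \frac{78467}{358288}\right) 384 - 3269034 = - \frac{3766416}{22393} - 3269034 = - \frac{73207244778}{22393}$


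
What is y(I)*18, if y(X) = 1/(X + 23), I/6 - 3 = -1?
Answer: 18/35 ≈ 0.51429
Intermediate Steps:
I = 12 (I = 18 + 6*(-1) = 18 - 6 = 12)
y(X) = 1/(23 + X)
y(I)*18 = 18/(23 + 12) = 18/35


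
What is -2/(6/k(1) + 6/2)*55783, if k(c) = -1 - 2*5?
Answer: -1227226/27 ≈ -45453.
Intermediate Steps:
k(c) = -11 (k(c) = -1 - 10 = -11)
-2/(6/k(1) + 6/2)*55783 = -2/(6/(-11) + 6/2)*55783 = -2/(6*(-1/11) + 6*(1/2))*55783 = -2/(-6/11 + 3)*55783 = -2/27/11*55783 = -2*11/27*55783 = -22/27*55783 = -1227226/27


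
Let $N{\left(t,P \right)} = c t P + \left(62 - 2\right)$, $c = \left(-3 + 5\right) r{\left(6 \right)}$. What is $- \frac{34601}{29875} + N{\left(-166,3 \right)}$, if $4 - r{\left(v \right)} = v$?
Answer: $\frac{61268899}{29875} \approx 2050.8$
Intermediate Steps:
$r{\left(v \right)} = 4 - v$
$c = -4$ ($c = \left(-3 + 5\right) \left(4 - 6\right) = 2 \left(4 - 6\right) = 2 \left(-2\right) = -4$)
$N{\left(t,P \right)} = 60 - 4 P t$ ($N{\left(t,P \right)} = - 4 t P + \left(62 - 2\right) = - 4 P t + 60 = 60 - 4 P t$)
$- \frac{34601}{29875} + N{\left(-166,3 \right)} = - \frac{34601}{29875} - \left(-60 + 12 \left(-166\right)\right) = \left(-34601\right) \frac{1}{29875} + \left(60 + 1992\right) = - \frac{34601}{29875} + 2052 = \frac{61268899}{29875}$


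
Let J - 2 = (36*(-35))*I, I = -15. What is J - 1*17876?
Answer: 1026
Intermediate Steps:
J = 18902 (J = 2 + (36*(-35))*(-15) = 2 - 1260*(-15) = 2 + 18900 = 18902)
J - 1*17876 = 18902 - 1*17876 = 18902 - 17876 = 1026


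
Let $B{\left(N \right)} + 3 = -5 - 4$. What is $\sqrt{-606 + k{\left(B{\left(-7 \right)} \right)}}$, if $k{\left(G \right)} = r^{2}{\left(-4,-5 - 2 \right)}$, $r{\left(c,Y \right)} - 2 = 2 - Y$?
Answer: $i \sqrt{485} \approx 22.023 i$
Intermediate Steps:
$r{\left(c,Y \right)} = 4 - Y$ ($r{\left(c,Y \right)} = 2 - \left(-2 + Y\right) = 4 - Y$)
$B{\left(N \right)} = -12$ ($B{\left(N \right)} = -3 - 9 = -12$)
$k{\left(G \right)} = 121$ ($k{\left(G \right)} = \left(4 - \left(-5 - 2\right)\right)^{2} = \left(4 - -7\right)^{2} = \left(4 + 7\right)^{2} = 11^{2} = 121$)
$\sqrt{-606 + k{\left(B{\left(-7 \right)} \right)}} = \sqrt{-606 + 121} = \sqrt{-485} = i \sqrt{485}$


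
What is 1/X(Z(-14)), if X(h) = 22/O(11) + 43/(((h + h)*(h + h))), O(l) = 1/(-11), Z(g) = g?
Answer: -784/189685 ≈ -0.0041332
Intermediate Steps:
O(l) = -1/11
X(h) = -242 + 43/(4*h²) (X(h) = 22/(-1/11) + 43/(((h + h)*(h + h))) = 22*(-11) + 43/(((2*h)*(2*h))) = -242 + 43/((4*h²)) = -242 + 43*(1/(4*h²)) = -242 + 43/(4*h²))
1/X(Z(-14)) = 1/(-242 + (43/4)/(-14)²) = 1/(-242 + (43/4)*(1/196)) = 1/(-242 + 43/784) = 1/(-189685/784) = -784/189685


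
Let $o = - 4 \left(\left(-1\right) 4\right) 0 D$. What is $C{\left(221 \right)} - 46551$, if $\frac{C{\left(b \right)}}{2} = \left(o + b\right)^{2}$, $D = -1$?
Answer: $51131$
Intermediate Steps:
$o = 0$ ($o = - 4 \left(\left(-1\right) 4\right) 0 \left(-1\right) = \left(-4\right) \left(-4\right) 0 \left(-1\right) = 16 \cdot 0 \left(-1\right) = 0 \left(-1\right) = 0$)
$C{\left(b \right)} = 2 b^{2}$ ($C{\left(b \right)} = 2 \left(0 + b\right)^{2} = 2 b^{2}$)
$C{\left(221 \right)} - 46551 = 2 \cdot 221^{2} - 46551 = 2 \cdot 48841 - 46551 = 97682 - 46551 = 51131$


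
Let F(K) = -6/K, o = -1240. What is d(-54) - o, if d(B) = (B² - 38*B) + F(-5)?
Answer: 31046/5 ≈ 6209.2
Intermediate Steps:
d(B) = 6/5 + B² - 38*B (d(B) = (B² - 38*B) - 6/(-5) = (B² - 38*B) - 6*(-⅕) = (B² - 38*B) + 6/5 = 6/5 + B² - 38*B)
d(-54) - o = (6/5 + (-54)² - 38*(-54)) - 1*(-1240) = (6/5 + 2916 + 2052) + 1240 = 24846/5 + 1240 = 31046/5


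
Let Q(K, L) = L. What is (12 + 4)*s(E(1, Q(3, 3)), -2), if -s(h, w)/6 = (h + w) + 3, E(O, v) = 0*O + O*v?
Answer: -384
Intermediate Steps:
E(O, v) = O*v (E(O, v) = 0 + O*v = O*v)
s(h, w) = -18 - 6*h - 6*w (s(h, w) = -6*((h + w) + 3) = -6*(3 + h + w) = -18 - 6*h - 6*w)
(12 + 4)*s(E(1, Q(3, 3)), -2) = (12 + 4)*(-18 - 6*3 - 6*(-2)) = 16*(-18 - 6*3 + 12) = 16*(-18 - 18 + 12) = 16*(-24) = -384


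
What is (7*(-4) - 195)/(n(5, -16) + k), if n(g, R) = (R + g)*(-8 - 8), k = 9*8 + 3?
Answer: -223/251 ≈ -0.88845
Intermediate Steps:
k = 75 (k = 72 + 3 = 75)
n(g, R) = -16*R - 16*g (n(g, R) = (R + g)*(-16) = -16*R - 16*g)
(7*(-4) - 195)/(n(5, -16) + k) = (7*(-4) - 195)/((-16*(-16) - 16*5) + 75) = (-28 - 195)/((256 - 80) + 75) = -223/(176 + 75) = -223/251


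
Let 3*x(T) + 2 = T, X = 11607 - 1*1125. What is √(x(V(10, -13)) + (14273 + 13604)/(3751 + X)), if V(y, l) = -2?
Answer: √1140020601/42699 ≈ 0.79075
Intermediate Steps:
X = 10482 (X = 11607 - 1125 = 10482)
x(T) = -⅔ + T/3
√(x(V(10, -13)) + (14273 + 13604)/(3751 + X)) = √((-⅔ + (⅓)*(-2)) + (14273 + 13604)/(3751 + 10482)) = √((-⅔ - ⅔) + 27877/14233) = √(-4/3 + 27877*(1/14233)) = √(-4/3 + 27877/14233) = √(26699/42699) = √1140020601/42699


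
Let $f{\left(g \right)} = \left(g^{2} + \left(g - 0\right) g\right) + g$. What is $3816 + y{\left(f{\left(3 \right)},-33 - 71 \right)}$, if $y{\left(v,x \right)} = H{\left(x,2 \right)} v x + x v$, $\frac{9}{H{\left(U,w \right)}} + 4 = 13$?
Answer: $-552$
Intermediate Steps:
$H{\left(U,w \right)} = 1$ ($H{\left(U,w \right)} = \frac{9}{-4 + 13} = \frac{9}{9} = 9 \cdot \frac{1}{9} = 1$)
$f{\left(g \right)} = g + 2 g^{2}$ ($f{\left(g \right)} = \left(g^{2} + \left(g + 0\right) g\right) + g = \left(g^{2} + g g\right) + g = \left(g^{2} + g^{2}\right) + g = 2 g^{2} + g = g + 2 g^{2}$)
$y{\left(v,x \right)} = 2 v x$ ($y{\left(v,x \right)} = 1 v x + x v = v x + v x = 2 v x$)
$3816 + y{\left(f{\left(3 \right)},-33 - 71 \right)} = 3816 + 2 \cdot 3 \left(1 + 2 \cdot 3\right) \left(-33 - 71\right) = 3816 + 2 \cdot 3 \left(1 + 6\right) \left(-33 - 71\right) = 3816 + 2 \cdot 3 \cdot 7 \left(-104\right) = 3816 + 2 \cdot 21 \left(-104\right) = 3816 - 4368 = -552$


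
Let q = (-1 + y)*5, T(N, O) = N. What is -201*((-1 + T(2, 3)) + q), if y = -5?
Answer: 5829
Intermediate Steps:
q = -30 (q = (-1 - 5)*5 = -6*5 = -30)
-201*((-1 + T(2, 3)) + q) = -201*((-1 + 2) - 30) = -201*(1 - 30) = -201*(-29) = 5829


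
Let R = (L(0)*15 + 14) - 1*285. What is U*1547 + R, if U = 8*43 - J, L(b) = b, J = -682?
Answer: 1586951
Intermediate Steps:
U = 1026 (U = 8*43 - 1*(-682) = 344 + 682 = 1026)
R = -271 (R = (0*15 + 14) - 1*285 = (0 + 14) - 285 = 14 - 285 = -271)
U*1547 + R = 1026*1547 - 271 = 1587222 - 271 = 1586951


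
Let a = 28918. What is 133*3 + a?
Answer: 29317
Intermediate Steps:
133*3 + a = 133*3 + 28918 = 399 + 28918 = 29317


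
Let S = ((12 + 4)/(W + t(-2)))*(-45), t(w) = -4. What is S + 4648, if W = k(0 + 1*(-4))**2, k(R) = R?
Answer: 4588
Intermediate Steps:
W = 16 (W = (0 + 1*(-4))**2 = (0 - 4)**2 = (-4)**2 = 16)
S = -60 (S = ((12 + 4)/(16 - 4))*(-45) = (16/12)*(-45) = (16*(1/12))*(-45) = (4/3)*(-45) = -60)
S + 4648 = -60 + 4648 = 4588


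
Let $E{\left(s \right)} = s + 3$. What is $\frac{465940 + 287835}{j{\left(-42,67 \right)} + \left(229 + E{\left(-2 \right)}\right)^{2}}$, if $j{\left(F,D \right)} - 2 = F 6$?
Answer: $\frac{30151}{2106} \approx 14.317$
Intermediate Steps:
$j{\left(F,D \right)} = 2 + 6 F$ ($j{\left(F,D \right)} = 2 + F 6 = 2 + 6 F$)
$E{\left(s \right)} = 3 + s$
$\frac{465940 + 287835}{j{\left(-42,67 \right)} + \left(229 + E{\left(-2 \right)}\right)^{2}} = \frac{465940 + 287835}{\left(2 + 6 \left(-42\right)\right) + \left(229 + \left(3 - 2\right)\right)^{2}} = \frac{753775}{\left(2 - 252\right) + \left(229 + 1\right)^{2}} = \frac{753775}{-250 + 230^{2}} = \frac{753775}{-250 + 52900} = \frac{753775}{52650} = 753775 \cdot \frac{1}{52650} = \frac{30151}{2106}$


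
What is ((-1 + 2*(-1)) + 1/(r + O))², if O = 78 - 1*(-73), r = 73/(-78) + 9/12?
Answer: 4959680625/553519729 ≈ 8.9603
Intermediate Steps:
r = -29/156 (r = 73*(-1/78) + 9*(1/12) = -73/78 + ¾ = -29/156 ≈ -0.18590)
O = 151 (O = 78 + 73 = 151)
((-1 + 2*(-1)) + 1/(r + O))² = ((-1 + 2*(-1)) + 1/(-29/156 + 151))² = ((-1 - 2) + 1/(23527/156))² = (-3 + 156/23527)² = (-70425/23527)² = 4959680625/553519729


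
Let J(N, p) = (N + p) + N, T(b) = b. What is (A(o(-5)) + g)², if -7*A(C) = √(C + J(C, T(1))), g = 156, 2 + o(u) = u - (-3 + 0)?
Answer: (1092 - I*√11)²/49 ≈ 24336.0 - 147.83*I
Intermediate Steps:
o(u) = 1 + u (o(u) = -2 + (u - (-3 + 0)) = -2 + (u - 1*(-3)) = -2 + (u + 3) = -2 + (3 + u) = 1 + u)
J(N, p) = p + 2*N
A(C) = -√(1 + 3*C)/7 (A(C) = -√(C + (1 + 2*C))/7 = -√(1 + 3*C)/7)
(A(o(-5)) + g)² = (-√(1 + 3*(1 - 5))/7 + 156)² = (-√(1 + 3*(-4))/7 + 156)² = (-√(1 - 12)/7 + 156)² = (-I*√11/7 + 156)² = (156 - I*√11/7)²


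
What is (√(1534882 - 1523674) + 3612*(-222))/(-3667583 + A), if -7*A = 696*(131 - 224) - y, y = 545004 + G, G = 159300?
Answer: 5613048/24904049 - 14*√2802/24904049 ≈ 0.22536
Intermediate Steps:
y = 704304 (y = 545004 + 159300 = 704304)
A = 769032/7 (A = -(696*(131 - 224) - 1*704304)/7 = -(696*(-93) - 704304)/7 = -(-64728 - 704304)/7 = -⅐*(-769032) = 769032/7 ≈ 1.0986e+5)
(√(1534882 - 1523674) + 3612*(-222))/(-3667583 + A) = (√(1534882 - 1523674) + 3612*(-222))/(-3667583 + 769032/7) = (√11208 - 801864)/(-24904049/7) = (2*√2802 - 801864)*(-7/24904049) = (-801864 + 2*√2802)*(-7/24904049) = 5613048/24904049 - 14*√2802/24904049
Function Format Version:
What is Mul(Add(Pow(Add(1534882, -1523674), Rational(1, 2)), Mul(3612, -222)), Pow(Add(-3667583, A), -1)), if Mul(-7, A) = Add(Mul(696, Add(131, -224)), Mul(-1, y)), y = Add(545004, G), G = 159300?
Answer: Add(Rational(5613048, 24904049), Mul(Rational(-14, 24904049), Pow(2802, Rational(1, 2)))) ≈ 0.22536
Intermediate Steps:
y = 704304 (y = Add(545004, 159300) = 704304)
A = Rational(769032, 7) (A = Mul(Rational(-1, 7), Add(Mul(696, Add(131, -224)), Mul(-1, 704304))) = Mul(Rational(-1, 7), Add(Mul(696, -93), -704304)) = Mul(Rational(-1, 7), Add(-64728, -704304)) = Mul(Rational(-1, 7), -769032) = Rational(769032, 7) ≈ 1.0986e+5)
Mul(Add(Pow(Add(1534882, -1523674), Rational(1, 2)), Mul(3612, -222)), Pow(Add(-3667583, A), -1)) = Mul(Add(Pow(Add(1534882, -1523674), Rational(1, 2)), Mul(3612, -222)), Pow(Add(-3667583, Rational(769032, 7)), -1)) = Mul(Add(Pow(11208, Rational(1, 2)), -801864), Pow(Rational(-24904049, 7), -1)) = Mul(Add(Mul(2, Pow(2802, Rational(1, 2))), -801864), Rational(-7, 24904049)) = Mul(Add(-801864, Mul(2, Pow(2802, Rational(1, 2)))), Rational(-7, 24904049)) = Add(Rational(5613048, 24904049), Mul(Rational(-14, 24904049), Pow(2802, Rational(1, 2))))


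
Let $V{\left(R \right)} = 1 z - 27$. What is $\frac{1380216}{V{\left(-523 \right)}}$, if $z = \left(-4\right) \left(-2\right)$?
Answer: $- \frac{1380216}{19} \approx -72643.0$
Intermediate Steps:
$z = 8$
$V{\left(R \right)} = -19$ ($V{\left(R \right)} = 1 \cdot 8 - 27 = 8 - 27 = -19$)
$\frac{1380216}{V{\left(-523 \right)}} = \frac{1380216}{-19} = 1380216 \left(- \frac{1}{19}\right) = - \frac{1380216}{19}$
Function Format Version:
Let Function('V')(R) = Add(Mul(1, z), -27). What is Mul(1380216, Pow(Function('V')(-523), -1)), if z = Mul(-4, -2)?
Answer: Rational(-1380216, 19) ≈ -72643.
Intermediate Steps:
z = 8
Function('V')(R) = -19 (Function('V')(R) = Add(Mul(1, 8), -27) = Add(8, -27) = -19)
Mul(1380216, Pow(Function('V')(-523), -1)) = Mul(1380216, Pow(-19, -1)) = Mul(1380216, Rational(-1, 19)) = Rational(-1380216, 19)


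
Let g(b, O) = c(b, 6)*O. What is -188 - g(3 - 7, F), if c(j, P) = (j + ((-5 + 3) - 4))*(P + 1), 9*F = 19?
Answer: -362/9 ≈ -40.222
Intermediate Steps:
F = 19/9 (F = (⅑)*19 = 19/9 ≈ 2.1111)
c(j, P) = (1 + P)*(-6 + j) (c(j, P) = (j + (-2 - 4))*(1 + P) = (j - 6)*(1 + P) = (-6 + j)*(1 + P) = (1 + P)*(-6 + j))
g(b, O) = O*(-42 + 7*b) (g(b, O) = (-6 + b - 6*6 + 6*b)*O = (-6 + b - 36 + 6*b)*O = (-42 + 7*b)*O = O*(-42 + 7*b))
-188 - g(3 - 7, F) = -188 - 7*19*(-6 + (3 - 7))/9 = -188 - 7*19*(-6 - 4)/9 = -188 - 7*19*(-10)/9 = -188 - 1*(-1330/9) = -188 + 1330/9 = -362/9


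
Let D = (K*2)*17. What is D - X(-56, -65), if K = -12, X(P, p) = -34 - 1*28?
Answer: -346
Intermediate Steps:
X(P, p) = -62 (X(P, p) = -34 - 28 = -62)
D = -408 (D = -12*2*17 = -24*17 = -408)
D - X(-56, -65) = -408 - 1*(-62) = -408 + 62 = -346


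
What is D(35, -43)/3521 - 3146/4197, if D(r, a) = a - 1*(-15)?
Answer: -1599226/2111091 ≈ -0.75753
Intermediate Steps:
D(r, a) = 15 + a (D(r, a) = a + 15 = 15 + a)
D(35, -43)/3521 - 3146/4197 = (15 - 43)/3521 - 3146/4197 = -28*1/3521 - 3146*1/4197 = -4/503 - 3146/4197 = -1599226/2111091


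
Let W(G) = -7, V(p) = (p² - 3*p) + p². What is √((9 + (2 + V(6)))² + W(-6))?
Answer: √4218 ≈ 64.946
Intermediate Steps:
V(p) = -3*p + 2*p²
√((9 + (2 + V(6)))² + W(-6)) = √((9 + (2 + 6*(-3 + 2*6)))² - 7) = √((9 + (2 + 6*(-3 + 12)))² - 7) = √((9 + (2 + 6*9))² - 7) = √((9 + (2 + 54))² - 7) = √((9 + 56)² - 7) = √(65² - 7) = √(4225 - 7) = √4218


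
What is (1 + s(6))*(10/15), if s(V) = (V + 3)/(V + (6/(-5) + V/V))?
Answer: 148/87 ≈ 1.7011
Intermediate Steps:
s(V) = (3 + V)/(-⅕ + V) (s(V) = (3 + V)/(V + (6*(-⅕) + 1)) = (3 + V)/(V + (-6/5 + 1)) = (3 + V)/(V - ⅕) = (3 + V)/(-⅕ + V))
(1 + s(6))*(10/15) = (1 + 5*(3 + 6)/(-1 + 5*6))*(10/15) = (1 + 5*9/(-1 + 30))*(10*(1/15)) = (1 + 5*9/29)*(⅔) = (1 + 5*(1/29)*9)*(⅔) = (1 + 45/29)*(⅔) = (74/29)*(⅔) = 148/87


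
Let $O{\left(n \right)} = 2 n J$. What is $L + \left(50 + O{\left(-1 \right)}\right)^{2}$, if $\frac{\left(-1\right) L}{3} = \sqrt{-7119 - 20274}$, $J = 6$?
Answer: $1444 - 3 i \sqrt{27393} \approx 1444.0 - 496.52 i$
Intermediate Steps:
$O{\left(n \right)} = 12 n$ ($O{\left(n \right)} = 2 n 6 = 12 n$)
$L = - 3 i \sqrt{27393}$ ($L = - 3 \sqrt{-7119 - 20274} = - 3 \sqrt{-27393} = - 3 i \sqrt{27393} \approx - 496.52 i$)
$L + \left(50 + O{\left(-1 \right)}\right)^{2} = - 3 i \sqrt{27393} + \left(50 + 12 \left(-1\right)\right)^{2} = - 3 i \sqrt{27393} + \left(50 - 12\right)^{2} = - 3 i \sqrt{27393} + 38^{2} = - 3 i \sqrt{27393} + 1444 = 1444 - 3 i \sqrt{27393}$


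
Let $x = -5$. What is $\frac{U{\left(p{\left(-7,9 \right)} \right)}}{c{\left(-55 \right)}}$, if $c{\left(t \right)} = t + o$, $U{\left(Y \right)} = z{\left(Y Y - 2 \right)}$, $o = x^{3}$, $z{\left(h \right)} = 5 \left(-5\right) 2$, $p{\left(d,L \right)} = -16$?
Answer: $\frac{5}{18} \approx 0.27778$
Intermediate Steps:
$z{\left(h \right)} = -50$ ($z{\left(h \right)} = \left(-25\right) 2 = -50$)
$o = -125$ ($o = \left(-5\right)^{3} = -125$)
$U{\left(Y \right)} = -50$
$c{\left(t \right)} = -125 + t$ ($c{\left(t \right)} = t - 125 = -125 + t$)
$\frac{U{\left(p{\left(-7,9 \right)} \right)}}{c{\left(-55 \right)}} = - \frac{50}{-125 - 55} = - \frac{50}{-180} = \left(-50\right) \left(- \frac{1}{180}\right) = \frac{5}{18}$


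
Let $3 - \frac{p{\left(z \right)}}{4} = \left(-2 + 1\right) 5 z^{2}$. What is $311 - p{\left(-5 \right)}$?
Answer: $-201$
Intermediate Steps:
$p{\left(z \right)} = 12 + 20 z^{2}$ ($p{\left(z \right)} = 12 - 4 \left(-2 + 1\right) 5 z^{2} = 12 - 4 \left(-1\right) 5 z^{2} = 12 - 4 \left(- 5 z^{2}\right) = 12 + 20 z^{2}$)
$311 - p{\left(-5 \right)} = 311 - \left(12 + 20 \left(-5\right)^{2}\right) = 311 - \left(12 + 20 \cdot 25\right) = 311 - \left(12 + 500\right) = 311 - 512 = -201$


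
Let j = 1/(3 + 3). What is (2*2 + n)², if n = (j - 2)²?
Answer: 70225/1296 ≈ 54.186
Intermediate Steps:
j = ⅙ (j = 1/6 = ⅙ ≈ 0.16667)
n = 121/36 (n = (⅙ - 2)² = (-11/6)² = 121/36 ≈ 3.3611)
(2*2 + n)² = (2*2 + 121/36)² = (4 + 121/36)² = (265/36)² = 70225/1296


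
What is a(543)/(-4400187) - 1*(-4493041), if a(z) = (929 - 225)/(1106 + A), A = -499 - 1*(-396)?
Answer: 1802684660042027/401217051 ≈ 4.4930e+6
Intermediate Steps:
A = -103 (A = -499 + 396 = -103)
a(z) = 704/1003 (a(z) = (929 - 225)/(1106 - 103) = 704/1003)
a(543)/(-4400187) - 1*(-4493041) = (704/1003)/(-4400187) - 1*(-4493041) = (704/1003)*(-1/4400187) + 4493041 = -64/401217051 + 4493041 = 1802684660042027/401217051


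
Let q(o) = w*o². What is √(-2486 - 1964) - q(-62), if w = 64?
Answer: -246016 + 5*I*√178 ≈ -2.4602e+5 + 66.708*I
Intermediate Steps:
q(o) = 64*o²
√(-2486 - 1964) - q(-62) = √(-2486 - 1964) - 64*(-62)² = √(-4450) - 64*3844 = 5*I*√178 - 1*246016 = 5*I*√178 - 246016 = -246016 + 5*I*√178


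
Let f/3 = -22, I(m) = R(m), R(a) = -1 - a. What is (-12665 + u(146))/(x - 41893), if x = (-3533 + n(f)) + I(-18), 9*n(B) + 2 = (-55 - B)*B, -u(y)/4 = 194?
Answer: 120969/409409 ≈ 0.29547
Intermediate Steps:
I(m) = -1 - m
u(y) = -776 (u(y) = -4*194 = -776)
f = -66 (f = 3*(-22) = -66)
n(B) = -2/9 + B*(-55 - B)/9 (n(B) = -2/9 + ((-55 - B)*B)/9 = -2/9 + (B*(-55 - B))/9 = -2/9 + B*(-55 - B)/9)
x = -32372/9 (x = (-3533 + (-2/9 - 55/9*(-66) - ⅑*(-66)²)) + (-1 - 1*(-18)) = (-3533 + (-2/9 + 1210/3 - ⅑*4356)) + (-1 + 18) = (-3533 + (-2/9 + 1210/3 - 484)) + 17 = (-3533 - 728/9) + 17 = -32525/9 + 17 = -32372/9 ≈ -3596.9)
(-12665 + u(146))/(x - 41893) = (-12665 - 776)/(-32372/9 - 41893) = -13441/(-409409/9) = -13441*(-9/409409) = 120969/409409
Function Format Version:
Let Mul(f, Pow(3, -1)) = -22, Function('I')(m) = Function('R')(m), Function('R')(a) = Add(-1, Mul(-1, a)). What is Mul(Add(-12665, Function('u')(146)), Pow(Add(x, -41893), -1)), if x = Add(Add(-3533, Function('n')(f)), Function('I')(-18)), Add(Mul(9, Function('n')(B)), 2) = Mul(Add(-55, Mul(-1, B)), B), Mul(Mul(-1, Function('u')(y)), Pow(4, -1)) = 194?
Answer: Rational(120969, 409409) ≈ 0.29547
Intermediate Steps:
Function('I')(m) = Add(-1, Mul(-1, m))
Function('u')(y) = -776 (Function('u')(y) = Mul(-4, 194) = -776)
f = -66 (f = Mul(3, -22) = -66)
Function('n')(B) = Add(Rational(-2, 9), Mul(Rational(1, 9), B, Add(-55, Mul(-1, B)))) (Function('n')(B) = Add(Rational(-2, 9), Mul(Rational(1, 9), Mul(Add(-55, Mul(-1, B)), B))) = Add(Rational(-2, 9), Mul(Rational(1, 9), Mul(B, Add(-55, Mul(-1, B))))) = Add(Rational(-2, 9), Mul(Rational(1, 9), B, Add(-55, Mul(-1, B)))))
x = Rational(-32372, 9) (x = Add(Add(-3533, Add(Rational(-2, 9), Mul(Rational(-55, 9), -66), Mul(Rational(-1, 9), Pow(-66, 2)))), Add(-1, Mul(-1, -18))) = Add(Add(-3533, Add(Rational(-2, 9), Rational(1210, 3), Mul(Rational(-1, 9), 4356))), Add(-1, 18)) = Add(Add(-3533, Add(Rational(-2, 9), Rational(1210, 3), -484)), 17) = Add(Add(-3533, Rational(-728, 9)), 17) = Add(Rational(-32525, 9), 17) = Rational(-32372, 9) ≈ -3596.9)
Mul(Add(-12665, Function('u')(146)), Pow(Add(x, -41893), -1)) = Mul(Add(-12665, -776), Pow(Add(Rational(-32372, 9), -41893), -1)) = Mul(-13441, Pow(Rational(-409409, 9), -1)) = Mul(-13441, Rational(-9, 409409)) = Rational(120969, 409409)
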